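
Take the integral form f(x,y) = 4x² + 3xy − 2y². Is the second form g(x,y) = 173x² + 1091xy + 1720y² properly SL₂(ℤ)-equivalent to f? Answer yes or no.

D₁ = 41, D₂ = 41
river cycle of f (length 10): (-2, 5, 2), (2, 3, -4), (-4, 5, 1), (1, 5, -4), (-4, 3, 2), (2, 5, -2), (-2, 3, 4), (4, 5, -1), (-1, 5, 4), (4, 3, -2)
river cycle of g (length 10): (4, 3, -2), (-2, 5, 2), (2, 3, -4), (-4, 5, 1), (1, 5, -4), (-4, 3, 2), (2, 5, -2), (-2, 3, 4), (4, 5, -1), (-1, 5, 4)
cycles coincide ⇒ equivalent

yes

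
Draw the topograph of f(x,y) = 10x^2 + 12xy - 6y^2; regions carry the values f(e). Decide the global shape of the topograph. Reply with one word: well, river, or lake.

D = b²−4ac = 12² − 4·10·(-6) = 384
D > 0 non-square ⇒ indefinite ⇒ periodic river

river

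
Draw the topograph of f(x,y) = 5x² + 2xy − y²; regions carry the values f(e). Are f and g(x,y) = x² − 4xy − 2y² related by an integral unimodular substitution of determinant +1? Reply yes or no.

D₁ = 24, D₂ = 24
river cycle of f (length 2): (-1, 4, 2), (2, 4, -1)
river cycle of g (length 2): (-2, 4, 1), (1, 4, -2)
cycles differ ⇒ inequivalent

no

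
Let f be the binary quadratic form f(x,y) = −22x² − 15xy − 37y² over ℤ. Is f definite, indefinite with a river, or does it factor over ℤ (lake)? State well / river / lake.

D = b²−4ac = (-15)² − 4·(-22)·(-37) = -3031
D < 0 ⇒ definite ⇒ every region one sign ⇒ single well

well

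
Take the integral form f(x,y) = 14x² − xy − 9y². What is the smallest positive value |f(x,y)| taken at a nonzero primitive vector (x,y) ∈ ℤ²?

descent: ρ → (-9,19,4)  [lands on river]
river: ρ → (4,21,-4)
river: ρ → (-4,19,9)
river: ρ → (9,17,-6)
river: ρ → (-6,19,6)
river: ρ → (6,17,-9)
closes: descent 1, river 6
min |a| on river = 4

4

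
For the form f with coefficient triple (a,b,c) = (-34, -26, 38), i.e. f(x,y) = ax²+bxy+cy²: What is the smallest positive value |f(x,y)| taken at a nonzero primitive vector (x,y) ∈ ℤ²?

descent: ρ → (38,26,-34)  [lands on river]
river: ρ → (-34,42,30)
river: ρ → (30,18,-46)
river: ρ → (-46,74,2)
river: ρ → (2,74,-46)
river: ρ → (-46,18,30)
river: ρ → (30,42,-34)
river: ρ → (-34,26,38)
river: ρ → (38,50,-22)
river: ρ → (-22,38,50)
river: ρ → (50,62,-10)
river: ρ → (-10,58,62)
river: ρ → (62,66,-6)
river: ρ → (-6,66,62)
river: ρ → (62,58,-10)
river: ρ → (-10,62,50)
river: ρ → (50,38,-22)
river: ρ → (-22,50,38)
closes: descent 1, river 18
min |a| on river = 2

2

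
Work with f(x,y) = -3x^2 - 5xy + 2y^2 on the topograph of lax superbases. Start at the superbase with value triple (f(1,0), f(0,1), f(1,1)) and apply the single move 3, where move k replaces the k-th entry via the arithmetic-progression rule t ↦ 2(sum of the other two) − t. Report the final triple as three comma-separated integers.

start (-3,2,-6) = (f(1,0),f(0,1),f(1,1))
replace slot 3: 2·((-3)+2) − (-6) = 4 → (-3,2,4)

-3,2,4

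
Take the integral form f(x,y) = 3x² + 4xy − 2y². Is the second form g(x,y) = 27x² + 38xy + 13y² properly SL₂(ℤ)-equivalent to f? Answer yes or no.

D₁ = 40, D₂ = 40
river cycle of f (length 6): (-2, 4, 3), (3, 2, -3), (-3, 4, 2), (2, 4, -3), (-3, 2, 3), (3, 4, -2)
river cycle of g (length 6): (2, 4, -3), (-3, 2, 3), (3, 4, -2), (-2, 4, 3), (3, 2, -3), (-3, 4, 2)
cycles coincide ⇒ equivalent

yes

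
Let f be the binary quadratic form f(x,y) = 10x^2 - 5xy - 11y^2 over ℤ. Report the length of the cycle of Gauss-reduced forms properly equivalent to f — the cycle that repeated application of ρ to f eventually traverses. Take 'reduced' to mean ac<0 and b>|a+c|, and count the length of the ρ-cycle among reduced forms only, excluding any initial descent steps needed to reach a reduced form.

D = 465, ⌊√D⌋ = 21
descent: ρ → (-11,5,10)  [lands on river]
river: ρ → (10,15,-6)
river: ρ → (-6,21,1)
river: ρ → (1,21,-6)
river: ρ → (-6,15,10)
river: ρ → (10,5,-11)
river: ρ → (-11,17,4)
river: ρ → (4,15,-15)
river: ρ → (-15,15,4)
river: ρ → (4,17,-11)
ρ-cycle length = 10 (tail of 1 descent step not counted)

10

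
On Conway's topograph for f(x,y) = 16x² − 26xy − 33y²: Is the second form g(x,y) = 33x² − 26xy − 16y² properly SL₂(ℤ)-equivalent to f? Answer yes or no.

D₁ = 2788, D₂ = 2788
river cycle of f (length 10): (-33, 26, 16), (16, 38, -21), (-21, 46, 8), (8, 50, -9), (-9, 40, 33), (33, 26, -16), (-16, 38, 21), (21, 46, -8), (-8, 50, 9), (9, 40, -33)
river cycle of g (length 10): (-16, 26, 33), (33, 40, -9), (-9, 50, 8), (8, 46, -21), (-21, 38, 16), (16, 26, -33), (-33, 40, 9), (9, 50, -8), (-8, 46, 21), (21, 38, -16)
cycles differ ⇒ inequivalent

no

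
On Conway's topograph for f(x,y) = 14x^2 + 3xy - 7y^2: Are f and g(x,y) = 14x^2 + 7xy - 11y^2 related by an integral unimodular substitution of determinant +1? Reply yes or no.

D₁ = 401, D₂ = 665
discriminants differ ⇒ not SL₂(ℤ)-equivalent

no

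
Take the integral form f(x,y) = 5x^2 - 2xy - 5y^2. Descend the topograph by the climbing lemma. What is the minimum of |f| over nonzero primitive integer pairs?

descent: ρ → (-5,2,5)  [lands on river]
river: ρ → (5,8,-2)
river: ρ → (-2,8,5)
river: ρ → (5,2,-5)
river: ρ → (-5,8,2)
river: ρ → (2,8,-5)
closes: descent 1, river 6
min |a| on river = 2

2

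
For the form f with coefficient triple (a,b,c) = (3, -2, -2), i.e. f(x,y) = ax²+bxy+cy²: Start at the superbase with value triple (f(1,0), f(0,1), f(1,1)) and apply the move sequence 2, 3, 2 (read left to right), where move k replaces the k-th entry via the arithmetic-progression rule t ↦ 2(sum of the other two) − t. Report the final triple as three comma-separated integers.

start (3,-2,-1) = (f(1,0),f(0,1),f(1,1))
replace slot 2: 2·(3+(-1)) − (-2) = 6 → (3,6,-1)
replace slot 3: 2·(3+6) − (-1) = 19 → (3,6,19)
replace slot 2: 2·(3+19) − 6 = 38 → (3,38,19)

3,38,19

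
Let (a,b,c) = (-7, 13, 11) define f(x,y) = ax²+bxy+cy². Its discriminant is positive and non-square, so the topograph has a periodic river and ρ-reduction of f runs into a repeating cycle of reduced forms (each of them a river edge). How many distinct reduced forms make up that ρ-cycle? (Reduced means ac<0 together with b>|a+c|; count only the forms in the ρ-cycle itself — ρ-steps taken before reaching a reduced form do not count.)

D = 477, ⌊√D⌋ = 21
river: ρ → (11,9,-9)
river: ρ → (-9,9,11)
river: ρ → (11,13,-7)
river: ρ → (-7,15,9)
river: ρ → (9,21,-1)
river: ρ → (-1,21,9)
river: ρ → (9,15,-7)
river: ρ → (-7,13,11)
ρ-cycle length = 8 (tail of 0 descent steps not counted)

8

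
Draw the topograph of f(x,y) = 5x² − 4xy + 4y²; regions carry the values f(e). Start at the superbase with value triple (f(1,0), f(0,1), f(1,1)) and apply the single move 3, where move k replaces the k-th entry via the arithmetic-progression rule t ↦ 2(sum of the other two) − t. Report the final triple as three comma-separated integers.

start (5,4,5) = (f(1,0),f(0,1),f(1,1))
replace slot 3: 2·(5+4) − 5 = 13 → (5,4,13)

5,4,13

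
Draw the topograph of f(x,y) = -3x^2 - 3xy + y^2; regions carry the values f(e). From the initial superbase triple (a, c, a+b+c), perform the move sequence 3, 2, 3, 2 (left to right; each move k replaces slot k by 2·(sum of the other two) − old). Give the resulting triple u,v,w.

start (-3,1,-5) = (f(1,0),f(0,1),f(1,1))
replace slot 3: 2·((-3)+1) − (-5) = 1 → (-3,1,1)
replace slot 2: 2·((-3)+1) − 1 = -5 → (-3,-5,1)
replace slot 3: 2·((-3)+(-5)) − 1 = -17 → (-3,-5,-17)
replace slot 2: 2·((-3)+(-17)) − (-5) = -35 → (-3,-35,-17)

-3,-35,-17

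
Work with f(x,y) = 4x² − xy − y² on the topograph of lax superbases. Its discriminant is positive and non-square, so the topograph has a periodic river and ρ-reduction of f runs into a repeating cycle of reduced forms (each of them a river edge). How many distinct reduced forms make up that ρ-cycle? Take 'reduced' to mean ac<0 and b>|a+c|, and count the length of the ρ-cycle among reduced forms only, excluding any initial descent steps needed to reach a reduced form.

D = 17, ⌊√D⌋ = 4
descent: ρ → (-1,3,2)  [lands on river]
river: ρ → (2,1,-2)
river: ρ → (-2,3,1)
river: ρ → (1,3,-2)
river: ρ → (-2,1,2)
river: ρ → (2,3,-1)
ρ-cycle length = 6 (tail of 1 descent step not counted)

6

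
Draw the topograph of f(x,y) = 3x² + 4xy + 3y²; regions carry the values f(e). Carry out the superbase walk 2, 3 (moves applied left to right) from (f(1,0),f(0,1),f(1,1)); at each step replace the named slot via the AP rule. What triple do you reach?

start (3,3,10) = (f(1,0),f(0,1),f(1,1))
replace slot 2: 2·(3+10) − 3 = 23 → (3,23,10)
replace slot 3: 2·(3+23) − 10 = 42 → (3,23,42)

3,23,42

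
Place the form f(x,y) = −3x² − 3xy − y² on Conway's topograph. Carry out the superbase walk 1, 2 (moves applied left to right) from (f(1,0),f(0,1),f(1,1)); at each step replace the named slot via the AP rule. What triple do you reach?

start (-3,-1,-7) = (f(1,0),f(0,1),f(1,1))
replace slot 1: 2·((-1)+(-7)) − (-3) = -13 → (-13,-1,-7)
replace slot 2: 2·((-13)+(-7)) − (-1) = -39 → (-13,-39,-7)

-13,-39,-7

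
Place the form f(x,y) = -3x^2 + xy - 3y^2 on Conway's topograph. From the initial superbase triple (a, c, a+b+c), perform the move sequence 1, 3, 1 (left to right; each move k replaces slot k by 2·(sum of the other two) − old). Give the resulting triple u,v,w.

start (-3,-3,-5) = (f(1,0),f(0,1),f(1,1))
replace slot 1: 2·((-3)+(-5)) − (-3) = -13 → (-13,-3,-5)
replace slot 3: 2·((-13)+(-3)) − (-5) = -27 → (-13,-3,-27)
replace slot 1: 2·((-3)+(-27)) − (-13) = -47 → (-47,-3,-27)

-47,-3,-27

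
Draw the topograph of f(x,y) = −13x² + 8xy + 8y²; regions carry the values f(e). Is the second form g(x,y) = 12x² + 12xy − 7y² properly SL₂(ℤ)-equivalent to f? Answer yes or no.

D₁ = 480, D₂ = 480
river cycle of f (length 4): (8, 8, -13), (-13, 18, 3), (3, 18, -13), (-13, 8, 8)
river cycle of g (length 4): (-7, 16, 8), (8, 16, -7), (-7, 12, 12), (12, 12, -7)
cycles differ ⇒ inequivalent

no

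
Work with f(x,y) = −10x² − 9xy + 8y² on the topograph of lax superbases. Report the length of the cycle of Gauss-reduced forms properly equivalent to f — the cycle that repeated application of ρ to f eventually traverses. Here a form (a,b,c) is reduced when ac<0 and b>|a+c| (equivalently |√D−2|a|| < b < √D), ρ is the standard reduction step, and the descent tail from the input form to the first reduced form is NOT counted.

D = 401, ⌊√D⌋ = 20
descent: ρ → (8,9,-10)  [lands on river]
river: ρ → (-10,11,7)
river: ρ → (7,17,-4)
river: ρ → (-4,15,11)
river: ρ → (11,7,-8)
river: ρ → (-8,9,10)
river: ρ → (10,11,-7)
river: ρ → (-7,17,4)
river: ρ → (4,15,-11)
river: ρ → (-11,7,8)
ρ-cycle length = 10 (tail of 1 descent step not counted)

10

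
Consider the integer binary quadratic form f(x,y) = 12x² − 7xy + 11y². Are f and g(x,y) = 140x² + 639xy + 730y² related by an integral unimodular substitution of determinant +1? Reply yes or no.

D₁ = -479, D₂ = -479
f: flip: (12,-7,11)→(11,7,12)
f: reduced (well bottom): (11,7,12) with a≤c, −a<b≤a
g: translate: b→79 (≡639 mod 280), so (140,639,730)→(140,79,12)
g: flip: (140,79,12)→(12,-79,140)
g: translate: b→-7 (≡-79 mod 24), so (12,-79,140)→(12,-7,11)
g: flip: (12,-7,11)→(11,7,12)
g: reduced (well bottom): (11,7,12) with a≤c, −a<b≤a
reduced forms (11, 7, 12) vs (11, 7, 12) ⇒ equivalent

yes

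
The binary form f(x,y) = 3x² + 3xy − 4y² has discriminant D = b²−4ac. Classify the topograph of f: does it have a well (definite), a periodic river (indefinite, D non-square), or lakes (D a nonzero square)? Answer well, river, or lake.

D = b²−4ac = 3² − 4·3·(-4) = 57
D > 0 non-square ⇒ indefinite ⇒ periodic river

river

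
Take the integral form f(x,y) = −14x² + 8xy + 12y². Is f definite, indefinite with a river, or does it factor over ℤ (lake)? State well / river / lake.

D = b²−4ac = 8² − 4·(-14)·12 = 736
D > 0 non-square ⇒ indefinite ⇒ periodic river

river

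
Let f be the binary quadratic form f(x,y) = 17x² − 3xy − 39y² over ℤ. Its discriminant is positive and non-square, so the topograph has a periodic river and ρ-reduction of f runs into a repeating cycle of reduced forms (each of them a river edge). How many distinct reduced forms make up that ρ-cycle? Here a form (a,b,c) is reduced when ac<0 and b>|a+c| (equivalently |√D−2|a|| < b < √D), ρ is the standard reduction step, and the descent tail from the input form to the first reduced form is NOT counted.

D = 2661, ⌊√D⌋ = 51
descent: ρ → (-39,3,17)
descent: ρ → (17,31,-25)  [lands on river]
river: ρ → (-25,19,23)
river: ρ → (23,27,-21)
river: ρ → (-21,15,29)
river: ρ → (29,43,-7)
river: ρ → (-7,41,35)
river: ρ → (35,29,-13)
river: ρ → (-13,49,5)
river: ρ → (5,51,-3)
river: ρ → (-3,51,5)
river: ρ → (5,49,-13)
river: ρ → (-13,29,35)
river: ρ → (35,41,-7)
river: ρ → (-7,43,29)
river: ρ → (29,15,-21)
river: ρ → (-21,27,23)
river: ρ → (23,19,-25)
river: ρ → (-25,31,17)
river: ρ → (17,37,-19)
river: ρ → (-19,39,15)
river: ρ → (15,51,-1)
river: ρ → (-1,51,15)
river: ρ → (15,39,-19)
river: ρ → (-19,37,17)
ρ-cycle length = 24 (tail of 2 descent steps not counted)

24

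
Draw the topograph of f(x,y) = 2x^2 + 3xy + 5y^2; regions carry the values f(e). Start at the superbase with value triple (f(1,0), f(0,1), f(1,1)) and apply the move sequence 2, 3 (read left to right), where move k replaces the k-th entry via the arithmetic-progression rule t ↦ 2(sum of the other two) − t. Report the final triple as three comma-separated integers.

start (2,5,10) = (f(1,0),f(0,1),f(1,1))
replace slot 2: 2·(2+10) − 5 = 19 → (2,19,10)
replace slot 3: 2·(2+19) − 10 = 32 → (2,19,32)

2,19,32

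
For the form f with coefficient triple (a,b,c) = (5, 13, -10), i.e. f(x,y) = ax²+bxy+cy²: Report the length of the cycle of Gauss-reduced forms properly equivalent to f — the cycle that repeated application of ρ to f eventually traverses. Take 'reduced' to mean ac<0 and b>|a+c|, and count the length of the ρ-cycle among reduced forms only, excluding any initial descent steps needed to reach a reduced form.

D = 369, ⌊√D⌋ = 19
river: ρ → (-10,7,8)
river: ρ → (8,9,-9)
river: ρ → (-9,9,8)
river: ρ → (8,7,-10)
river: ρ → (-10,13,5)
river: ρ → (5,17,-4)
river: ρ → (-4,15,9)
river: ρ → (9,3,-10)
river: ρ → (-10,17,2)
river: ρ → (2,19,-1)
river: ρ → (-1,19,2)
river: ρ → (2,17,-10)
river: ρ → (-10,3,9)
river: ρ → (9,15,-4)
river: ρ → (-4,17,5)
river: ρ → (5,13,-10)
ρ-cycle length = 16 (tail of 0 descent steps not counted)

16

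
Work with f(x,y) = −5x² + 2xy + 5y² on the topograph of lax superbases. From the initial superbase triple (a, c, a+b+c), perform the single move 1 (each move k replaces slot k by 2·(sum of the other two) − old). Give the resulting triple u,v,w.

start (-5,5,2) = (f(1,0),f(0,1),f(1,1))
replace slot 1: 2·(5+2) − (-5) = 19 → (19,5,2)

19,5,2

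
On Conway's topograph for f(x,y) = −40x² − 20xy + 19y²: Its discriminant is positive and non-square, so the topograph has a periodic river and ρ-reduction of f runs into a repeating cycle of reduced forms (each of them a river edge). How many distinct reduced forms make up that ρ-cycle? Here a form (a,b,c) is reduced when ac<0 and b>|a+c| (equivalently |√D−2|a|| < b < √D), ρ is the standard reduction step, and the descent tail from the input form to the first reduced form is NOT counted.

D = 3440, ⌊√D⌋ = 58
descent: ρ → (19,58,-1)  [lands on river]
river: ρ → (-1,58,19)
river: ρ → (19,56,-4)
river: ρ → (-4,56,19)
ρ-cycle length = 4 (tail of 1 descent step not counted)

4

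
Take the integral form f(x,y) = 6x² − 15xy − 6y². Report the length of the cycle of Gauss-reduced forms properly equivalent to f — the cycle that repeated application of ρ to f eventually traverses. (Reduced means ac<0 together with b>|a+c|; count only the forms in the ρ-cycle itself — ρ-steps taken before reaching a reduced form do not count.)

D = 369, ⌊√D⌋ = 19
descent: ρ → (-6,15,6)  [lands on river]
river: ρ → (6,9,-12)
river: ρ → (-12,15,3)
river: ρ → (3,15,-12)
river: ρ → (-12,9,6)
river: ρ → (6,15,-6)
river: ρ → (-6,9,12)
river: ρ → (12,15,-3)
river: ρ → (-3,15,12)
river: ρ → (12,9,-6)
ρ-cycle length = 10 (tail of 1 descent step not counted)

10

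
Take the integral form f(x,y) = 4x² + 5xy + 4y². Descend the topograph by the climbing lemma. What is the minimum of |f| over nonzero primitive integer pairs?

translate: b→-3 (≡5 mod 8), so (4,5,4)→(4,-3,3)
flip: (4,-3,3)→(3,3,4)
reduced (well bottom): (3,3,4) with a≤c, −a<b≤a
well minimum = a = 3

3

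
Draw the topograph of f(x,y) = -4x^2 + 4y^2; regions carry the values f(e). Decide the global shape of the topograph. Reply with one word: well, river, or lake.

D = b²−4ac = 0² − 4·(-4)·4 = 64
D = 8² is a perfect square ⇒ form factors over ℤ ⇒ lakes

lake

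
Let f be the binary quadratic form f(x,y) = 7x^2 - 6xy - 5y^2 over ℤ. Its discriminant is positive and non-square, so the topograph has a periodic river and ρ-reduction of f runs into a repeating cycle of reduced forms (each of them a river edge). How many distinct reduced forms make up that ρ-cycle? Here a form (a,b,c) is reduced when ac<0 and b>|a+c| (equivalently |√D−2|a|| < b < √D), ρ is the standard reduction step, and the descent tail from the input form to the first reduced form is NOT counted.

D = 176, ⌊√D⌋ = 13
descent: ρ → (-5,6,7)  [lands on river]
river: ρ → (7,8,-4)
river: ρ → (-4,8,7)
river: ρ → (7,6,-5)
river: ρ → (-5,4,8)
river: ρ → (8,12,-1)
river: ρ → (-1,12,8)
river: ρ → (8,4,-5)
ρ-cycle length = 8 (tail of 1 descent step not counted)

8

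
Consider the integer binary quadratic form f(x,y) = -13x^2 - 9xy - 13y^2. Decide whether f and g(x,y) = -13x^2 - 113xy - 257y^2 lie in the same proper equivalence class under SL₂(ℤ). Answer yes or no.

D₁ = -595, D₂ = -595
f is negative-definite; reduce −f:
−f: reduced (well bottom): (13,9,13) with a≤c, −a<b≤a
flip sign back: reduced form of f is (-13,-9,-13)
g is negative-definite; reduce −g:
−g: translate: b→9 (≡113 mod 26), so (13,113,257)→(13,9,13)
−g: reduced (well bottom): (13,9,13) with a≤c, −a<b≤a
flip sign back: reduced form of g is (-13,-9,-13)
reduced forms (-13, -9, -13) vs (-13, -9, -13) ⇒ equivalent

yes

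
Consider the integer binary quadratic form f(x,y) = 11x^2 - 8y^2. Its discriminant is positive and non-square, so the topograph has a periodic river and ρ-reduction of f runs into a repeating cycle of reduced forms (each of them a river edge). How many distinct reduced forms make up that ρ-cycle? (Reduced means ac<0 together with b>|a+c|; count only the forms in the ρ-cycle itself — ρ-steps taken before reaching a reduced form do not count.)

D = 352, ⌊√D⌋ = 18
descent: ρ → (-8,16,3)  [lands on river]
river: ρ → (3,14,-13)
river: ρ → (-13,12,4)
river: ρ → (4,12,-13)
river: ρ → (-13,14,3)
river: ρ → (3,16,-8)
ρ-cycle length = 6 (tail of 1 descent step not counted)

6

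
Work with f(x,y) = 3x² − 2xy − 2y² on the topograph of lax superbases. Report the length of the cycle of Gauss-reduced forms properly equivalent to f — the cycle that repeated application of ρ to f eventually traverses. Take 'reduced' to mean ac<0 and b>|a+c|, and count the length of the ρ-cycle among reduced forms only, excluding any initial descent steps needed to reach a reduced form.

D = 28, ⌊√D⌋ = 5
descent: ρ → (-2,2,3)  [lands on river]
river: ρ → (3,4,-1)
river: ρ → (-1,4,3)
river: ρ → (3,2,-2)
ρ-cycle length = 4 (tail of 1 descent step not counted)

4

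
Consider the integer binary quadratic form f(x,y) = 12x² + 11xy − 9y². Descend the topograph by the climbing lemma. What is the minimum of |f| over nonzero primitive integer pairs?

river: ρ → (-9,7,14)
river: ρ → (14,21,-2)
river: ρ → (-2,23,3)
river: ρ → (3,19,-16)
river: ρ → (-16,13,6)
river: ρ → (6,23,-1)
river: ρ → (-1,23,6)
river: ρ → (6,13,-16)
river: ρ → (-16,19,3)
river: ρ → (3,23,-2)
river: ρ → (-2,21,14)
river: ρ → (14,7,-9)
river: ρ → (-9,11,12)
river: ρ → (12,13,-8)
river: ρ → (-8,19,6)
river: ρ → (6,17,-11)
river: ρ → (-11,5,12)
river: ρ → (12,19,-4)
river: ρ → (-4,21,7)
river: ρ → (7,21,-4)
river: ρ → (-4,19,12)
river: ρ → (12,5,-11)
river: ρ → (-11,17,6)
river: ρ → (6,19,-8)
river: ρ → (-8,13,12)
river: ρ → (12,11,-9)
closes: descent 0, river 26
min |a| on river = 1

1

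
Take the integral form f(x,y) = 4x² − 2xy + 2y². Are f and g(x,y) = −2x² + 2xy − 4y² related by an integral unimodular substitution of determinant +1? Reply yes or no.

D₁ = -28, D₂ = -28
f: flip: (4,-2,2)→(2,2,4)
f: reduced (well bottom): (2,2,4) with a≤c, −a<b≤a
g is negative-definite; reduce −g:
−g: translate: b→2 (≡-2 mod 4), so (2,-2,4)→(2,2,4)
−g: reduced (well bottom): (2,2,4) with a≤c, −a<b≤a
flip sign back: reduced form of g is (-2,-2,-4)
reduced forms (2, 2, 4) vs (-2, -2, -4) ⇒ inequivalent

no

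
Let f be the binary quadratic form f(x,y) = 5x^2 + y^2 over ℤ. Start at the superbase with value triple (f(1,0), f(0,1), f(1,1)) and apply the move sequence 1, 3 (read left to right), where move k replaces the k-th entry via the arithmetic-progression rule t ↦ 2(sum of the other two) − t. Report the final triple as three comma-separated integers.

start (5,1,6) = (f(1,0),f(0,1),f(1,1))
replace slot 1: 2·(1+6) − 5 = 9 → (9,1,6)
replace slot 3: 2·(9+1) − 6 = 14 → (9,1,14)

9,1,14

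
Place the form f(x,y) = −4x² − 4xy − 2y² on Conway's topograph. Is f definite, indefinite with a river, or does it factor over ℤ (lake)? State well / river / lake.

D = b²−4ac = (-4)² − 4·(-4)·(-2) = -16
D < 0 ⇒ definite ⇒ every region one sign ⇒ single well

well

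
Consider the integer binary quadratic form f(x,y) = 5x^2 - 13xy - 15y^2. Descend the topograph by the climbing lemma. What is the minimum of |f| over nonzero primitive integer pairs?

descent: ρ → (-15,13,5)  [lands on river]
river: ρ → (5,17,-9)
river: ρ → (-9,19,3)
river: ρ → (3,17,-15)
closes: descent 1, river 4
min |a| on river = 3

3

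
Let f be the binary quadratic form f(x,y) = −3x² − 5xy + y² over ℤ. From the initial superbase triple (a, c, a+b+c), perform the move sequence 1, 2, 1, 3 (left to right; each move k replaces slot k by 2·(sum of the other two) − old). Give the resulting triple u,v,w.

start (-3,1,-7) = (f(1,0),f(0,1),f(1,1))
replace slot 1: 2·(1+(-7)) − (-3) = -9 → (-9,1,-7)
replace slot 2: 2·((-9)+(-7)) − 1 = -33 → (-9,-33,-7)
replace slot 1: 2·((-33)+(-7)) − (-9) = -71 → (-71,-33,-7)
replace slot 3: 2·((-71)+(-33)) − (-7) = -201 → (-71,-33,-201)

-71,-33,-201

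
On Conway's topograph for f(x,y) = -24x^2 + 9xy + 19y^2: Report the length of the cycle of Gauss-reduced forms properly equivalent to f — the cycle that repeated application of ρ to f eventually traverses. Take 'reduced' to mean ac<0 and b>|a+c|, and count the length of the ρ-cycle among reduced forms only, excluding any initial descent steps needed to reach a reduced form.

D = 1905, ⌊√D⌋ = 43
river: ρ → (19,29,-14)
river: ρ → (-14,27,21)
river: ρ → (21,15,-20)
river: ρ → (-20,25,16)
river: ρ → (16,39,-6)
river: ρ → (-6,33,34)
river: ρ → (34,35,-5)
river: ρ → (-5,35,34)
river: ρ → (34,33,-6)
river: ρ → (-6,39,16)
river: ρ → (16,25,-20)
river: ρ → (-20,15,21)
river: ρ → (21,27,-14)
river: ρ → (-14,29,19)
river: ρ → (19,9,-24)
river: ρ → (-24,39,4)
river: ρ → (4,41,-14)
river: ρ → (-14,43,1)
river: ρ → (1,43,-14)
river: ρ → (-14,41,4)
river: ρ → (4,39,-24)
river: ρ → (-24,9,19)
ρ-cycle length = 22 (tail of 0 descent steps not counted)

22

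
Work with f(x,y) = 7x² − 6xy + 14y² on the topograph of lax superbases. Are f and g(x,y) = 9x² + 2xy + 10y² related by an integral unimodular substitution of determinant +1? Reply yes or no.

D₁ = -356, D₂ = -356
f: reduced (well bottom): (7,-6,14) with a≤c, −a<b≤a
g: reduced (well bottom): (9,2,10) with a≤c, −a<b≤a
reduced forms (7, -6, 14) vs (9, 2, 10) ⇒ inequivalent

no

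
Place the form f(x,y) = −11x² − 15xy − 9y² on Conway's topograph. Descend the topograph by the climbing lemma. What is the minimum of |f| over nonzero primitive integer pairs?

translate: b→-7 (≡15 mod 22), so (11,15,9)→(11,-7,5)
flip: (11,-7,5)→(5,7,11)
translate: b→-3 (≡7 mod 10), so (5,7,11)→(5,-3,9)
reduced (well bottom): (5,-3,9) with a≤c, −a<b≤a
well minimum |f| = |-5| = 5 (negative-definite)

5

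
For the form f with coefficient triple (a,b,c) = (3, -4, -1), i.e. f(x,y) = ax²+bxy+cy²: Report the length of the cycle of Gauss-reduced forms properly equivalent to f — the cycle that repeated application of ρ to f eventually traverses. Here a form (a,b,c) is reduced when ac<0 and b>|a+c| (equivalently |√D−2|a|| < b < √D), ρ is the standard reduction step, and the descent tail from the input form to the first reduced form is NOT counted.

D = 28, ⌊√D⌋ = 5
descent: ρ → (-1,4,3)  [lands on river]
river: ρ → (3,2,-2)
river: ρ → (-2,2,3)
river: ρ → (3,4,-1)
ρ-cycle length = 4 (tail of 1 descent step not counted)

4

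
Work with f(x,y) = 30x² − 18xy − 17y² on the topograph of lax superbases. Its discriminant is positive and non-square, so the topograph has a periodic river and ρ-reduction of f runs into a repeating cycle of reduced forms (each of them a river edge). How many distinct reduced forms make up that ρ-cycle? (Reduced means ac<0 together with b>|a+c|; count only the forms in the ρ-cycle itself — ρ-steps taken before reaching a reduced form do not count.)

D = 2364, ⌊√D⌋ = 48
descent: ρ → (-17,18,30)  [lands on river]
river: ρ → (30,42,-5)
river: ρ → (-5,48,3)
river: ρ → (3,48,-5)
river: ρ → (-5,42,30)
river: ρ → (30,18,-17)
river: ρ → (-17,16,31)
river: ρ → (31,46,-2)
river: ρ → (-2,46,31)
river: ρ → (31,16,-17)
ρ-cycle length = 10 (tail of 1 descent step not counted)

10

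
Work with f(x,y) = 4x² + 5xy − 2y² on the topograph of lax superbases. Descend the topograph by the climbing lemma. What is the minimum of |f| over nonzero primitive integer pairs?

river: ρ → (-2,7,1)
river: ρ → (1,7,-2)
river: ρ → (-2,5,4)
river: ρ → (4,3,-3)
river: ρ → (-3,3,4)
river: ρ → (4,5,-2)
closes: descent 0, river 6
min |a| on river = 1

1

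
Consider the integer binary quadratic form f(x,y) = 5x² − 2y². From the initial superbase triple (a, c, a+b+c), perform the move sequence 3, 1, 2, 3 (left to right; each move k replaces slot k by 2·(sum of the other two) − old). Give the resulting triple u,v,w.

start (5,-2,3) = (f(1,0),f(0,1),f(1,1))
replace slot 3: 2·(5+(-2)) − 3 = 3 → (5,-2,3)
replace slot 1: 2·((-2)+3) − 5 = -3 → (-3,-2,3)
replace slot 2: 2·((-3)+3) − (-2) = 2 → (-3,2,3)
replace slot 3: 2·((-3)+2) − 3 = -5 → (-3,2,-5)

-3,2,-5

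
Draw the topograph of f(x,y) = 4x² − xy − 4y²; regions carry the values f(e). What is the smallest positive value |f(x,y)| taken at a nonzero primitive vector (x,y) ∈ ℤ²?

descent: ρ → (-4,1,4)  [lands on river]
river: ρ → (4,7,-1)
river: ρ → (-1,7,4)
river: ρ → (4,1,-4)
river: ρ → (-4,7,1)
river: ρ → (1,7,-4)
closes: descent 1, river 6
min |a| on river = 1

1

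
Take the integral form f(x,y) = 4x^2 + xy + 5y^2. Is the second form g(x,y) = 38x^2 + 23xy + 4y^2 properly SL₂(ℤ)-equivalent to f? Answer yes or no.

D₁ = -79, D₂ = -79
f: reduced (well bottom): (4,1,5) with a≤c, −a<b≤a
g: flip: (38,23,4)→(4,-23,38)
g: translate: b→1 (≡-23 mod 8), so (4,-23,38)→(4,1,5)
g: reduced (well bottom): (4,1,5) with a≤c, −a<b≤a
reduced forms (4, 1, 5) vs (4, 1, 5) ⇒ equivalent

yes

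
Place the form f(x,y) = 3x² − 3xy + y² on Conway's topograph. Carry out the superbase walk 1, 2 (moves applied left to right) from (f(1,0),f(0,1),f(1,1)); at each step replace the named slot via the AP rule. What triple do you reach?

start (3,1,1) = (f(1,0),f(0,1),f(1,1))
replace slot 1: 2·(1+1) − 3 = 1 → (1,1,1)
replace slot 2: 2·(1+1) − 1 = 3 → (1,3,1)

1,3,1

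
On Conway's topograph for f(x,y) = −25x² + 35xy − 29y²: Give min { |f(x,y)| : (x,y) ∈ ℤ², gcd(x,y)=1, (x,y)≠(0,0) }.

translate: b→15 (≡-35 mod 50), so (25,-35,29)→(25,15,19)
flip: (25,15,19)→(19,-15,25)
reduced (well bottom): (19,-15,25) with a≤c, −a<b≤a
well minimum |f| = |-19| = 19 (negative-definite)

19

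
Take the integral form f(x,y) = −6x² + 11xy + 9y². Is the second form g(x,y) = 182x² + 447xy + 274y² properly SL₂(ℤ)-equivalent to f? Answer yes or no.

D₁ = 337, D₂ = 337
river cycle of f (length 42): (9, 7, -8), (-8, 9, 8), (8, 7, -9), (-9, 11, 6), (6, 13, -7), (-7, 15, 4), (4, 17, -3), (-3, 13, 14), (14, 15, -2), (-2, 17, 6), … (32 more)
river cycle of g (length 42): (9, 7, -8), (-8, 9, 8), (8, 7, -9), (-9, 11, 6), (6, 13, -7), (-7, 15, 4), (4, 17, -3), (-3, 13, 14), (14, 15, -2), (-2, 17, 6), … (32 more)
cycles coincide ⇒ equivalent

yes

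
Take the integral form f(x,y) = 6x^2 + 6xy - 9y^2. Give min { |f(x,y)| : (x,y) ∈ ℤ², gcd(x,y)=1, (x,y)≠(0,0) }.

river: ρ → (-9,12,3)
river: ρ → (3,12,-9)
river: ρ → (-9,6,6)
river: ρ → (6,6,-9)
closes: descent 0, river 4
min |a| on river = 3

3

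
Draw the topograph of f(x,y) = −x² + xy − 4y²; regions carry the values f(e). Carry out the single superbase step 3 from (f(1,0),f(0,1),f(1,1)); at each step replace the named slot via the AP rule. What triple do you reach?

start (-1,-4,-4) = (f(1,0),f(0,1),f(1,1))
replace slot 3: 2·((-1)+(-4)) − (-4) = -6 → (-1,-4,-6)

-1,-4,-6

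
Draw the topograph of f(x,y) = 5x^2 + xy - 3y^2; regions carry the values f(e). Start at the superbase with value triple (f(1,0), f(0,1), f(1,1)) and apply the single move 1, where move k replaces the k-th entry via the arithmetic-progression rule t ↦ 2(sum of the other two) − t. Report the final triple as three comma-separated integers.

start (5,-3,3) = (f(1,0),f(0,1),f(1,1))
replace slot 1: 2·((-3)+3) − 5 = -5 → (-5,-3,3)

-5,-3,3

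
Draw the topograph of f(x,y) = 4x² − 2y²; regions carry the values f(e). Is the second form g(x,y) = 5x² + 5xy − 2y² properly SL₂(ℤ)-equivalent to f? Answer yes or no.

D₁ = 32, D₂ = 65
discriminants differ ⇒ not SL₂(ℤ)-equivalent

no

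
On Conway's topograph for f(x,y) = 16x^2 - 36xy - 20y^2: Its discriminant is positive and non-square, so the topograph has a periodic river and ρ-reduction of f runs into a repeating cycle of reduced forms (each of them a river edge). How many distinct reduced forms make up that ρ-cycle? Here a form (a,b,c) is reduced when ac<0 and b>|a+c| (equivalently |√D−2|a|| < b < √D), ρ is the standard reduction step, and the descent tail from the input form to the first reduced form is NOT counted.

D = 2576, ⌊√D⌋ = 50
descent: ρ → (-20,36,16)  [lands on river]
river: ρ → (16,28,-28)
river: ρ → (-28,28,16)
river: ρ → (16,36,-20)
river: ρ → (-20,44,8)
river: ρ → (8,36,-40)
river: ρ → (-40,44,4)
river: ρ → (4,44,-40)
river: ρ → (-40,36,8)
river: ρ → (8,44,-20)
ρ-cycle length = 10 (tail of 1 descent step not counted)

10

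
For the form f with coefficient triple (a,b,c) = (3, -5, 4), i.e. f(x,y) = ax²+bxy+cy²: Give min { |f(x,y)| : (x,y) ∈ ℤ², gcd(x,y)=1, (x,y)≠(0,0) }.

translate: b→1 (≡-5 mod 6), so (3,-5,4)→(3,1,2)
flip: (3,1,2)→(2,-1,3)
reduced (well bottom): (2,-1,3) with a≤c, −a<b≤a
well minimum = a = 2

2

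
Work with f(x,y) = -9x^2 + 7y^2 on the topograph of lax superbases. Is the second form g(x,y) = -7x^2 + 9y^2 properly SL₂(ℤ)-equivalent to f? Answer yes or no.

D₁ = 252, D₂ = 252
river cycle of f (length 2): (7, 14, -2), (-2, 14, 7)
river cycle of g (length 2): (-7, 14, 2), (2, 14, -7)
cycles differ ⇒ inequivalent

no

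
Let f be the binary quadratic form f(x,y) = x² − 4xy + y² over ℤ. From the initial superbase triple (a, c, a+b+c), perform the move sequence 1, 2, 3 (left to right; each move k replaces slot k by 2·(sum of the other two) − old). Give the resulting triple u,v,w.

start (1,1,-2) = (f(1,0),f(0,1),f(1,1))
replace slot 1: 2·(1+(-2)) − 1 = -3 → (-3,1,-2)
replace slot 2: 2·((-3)+(-2)) − 1 = -11 → (-3,-11,-2)
replace slot 3: 2·((-3)+(-11)) − (-2) = -26 → (-3,-11,-26)

-3,-11,-26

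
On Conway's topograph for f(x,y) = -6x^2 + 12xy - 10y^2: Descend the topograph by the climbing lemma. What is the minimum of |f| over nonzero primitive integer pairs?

translate: b→0 (≡-12 mod 12), so (6,-12,10)→(6,0,4)
flip: (6,0,4)→(4,0,6)
reduced (well bottom): (4,0,6) with a≤c, −a<b≤a
well minimum |f| = |-4| = 4 (negative-definite)

4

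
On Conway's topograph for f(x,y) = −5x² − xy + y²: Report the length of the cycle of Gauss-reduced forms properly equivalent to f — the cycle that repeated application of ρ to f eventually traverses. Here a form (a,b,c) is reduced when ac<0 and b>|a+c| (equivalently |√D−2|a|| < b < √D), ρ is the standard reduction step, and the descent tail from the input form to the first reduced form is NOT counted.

D = 21, ⌊√D⌋ = 4
descent: ρ → (1,3,-3)  [lands on river]
river: ρ → (-3,3,1)
ρ-cycle length = 2 (tail of 1 descent step not counted)

2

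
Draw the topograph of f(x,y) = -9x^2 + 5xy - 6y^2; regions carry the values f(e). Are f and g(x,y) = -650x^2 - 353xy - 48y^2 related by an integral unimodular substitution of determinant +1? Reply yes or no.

D₁ = -191, D₂ = -191
f is negative-definite; reduce −f:
−f: flip: (9,-5,6)→(6,5,9)
−f: reduced (well bottom): (6,5,9) with a≤c, −a<b≤a
flip sign back: reduced form of f is (-6,-5,-9)
g is negative-definite; reduce −g:
−g: flip: (650,353,48)→(48,-353,650)
−g: translate: b→31 (≡-353 mod 96), so (48,-353,650)→(48,31,6)
−g: flip: (48,31,6)→(6,-31,48)
−g: translate: b→5 (≡-31 mod 12), so (6,-31,48)→(6,5,9)
−g: reduced (well bottom): (6,5,9) with a≤c, −a<b≤a
flip sign back: reduced form of g is (-6,-5,-9)
reduced forms (-6, -5, -9) vs (-6, -5, -9) ⇒ equivalent

yes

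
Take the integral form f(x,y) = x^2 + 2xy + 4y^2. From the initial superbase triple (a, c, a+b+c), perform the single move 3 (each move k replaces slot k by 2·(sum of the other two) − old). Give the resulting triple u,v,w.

start (1,4,7) = (f(1,0),f(0,1),f(1,1))
replace slot 3: 2·(1+4) − 7 = 3 → (1,4,3)

1,4,3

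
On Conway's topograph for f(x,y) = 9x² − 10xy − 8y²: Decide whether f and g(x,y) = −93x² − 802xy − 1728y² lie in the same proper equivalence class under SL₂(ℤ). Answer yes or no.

D₁ = 388, D₂ = 388
river cycle of f (length 22): (-8, 10, 9), (9, 8, -9), (-9, 10, 8), (8, 6, -11), (-11, 16, 3), (3, 14, -16), (-16, 18, 1), (1, 18, -16), (-16, 14, 3), (3, 16, -11), … (12 more)
river cycle of g (length 22): (-8, 10, 9), (9, 8, -9), (-9, 10, 8), (8, 6, -11), (-11, 16, 3), (3, 14, -16), (-16, 18, 1), (1, 18, -16), (-16, 14, 3), (3, 16, -11), … (12 more)
cycles coincide ⇒ equivalent

yes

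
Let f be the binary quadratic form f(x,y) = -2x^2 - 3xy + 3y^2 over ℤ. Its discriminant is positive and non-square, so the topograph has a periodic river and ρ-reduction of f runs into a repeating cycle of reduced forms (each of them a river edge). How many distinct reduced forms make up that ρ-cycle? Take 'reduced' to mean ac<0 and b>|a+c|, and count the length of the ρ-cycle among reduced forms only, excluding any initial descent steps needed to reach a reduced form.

D = 33, ⌊√D⌋ = 5
descent: ρ → (3,3,-2)  [lands on river]
river: ρ → (-2,5,1)
river: ρ → (1,5,-2)
river: ρ → (-2,3,3)
ρ-cycle length = 4 (tail of 1 descent step not counted)

4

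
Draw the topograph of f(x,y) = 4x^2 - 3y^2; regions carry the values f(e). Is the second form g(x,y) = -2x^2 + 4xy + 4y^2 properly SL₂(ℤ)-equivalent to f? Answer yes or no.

D₁ = 48, D₂ = 48
river cycle of f (length 2): (-3, 6, 1), (1, 6, -3)
river cycle of g (length 2): (4, 4, -2), (-2, 4, 4)
cycles differ ⇒ inequivalent

no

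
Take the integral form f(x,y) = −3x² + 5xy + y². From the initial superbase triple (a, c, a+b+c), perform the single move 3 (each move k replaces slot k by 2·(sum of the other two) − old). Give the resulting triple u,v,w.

start (-3,1,3) = (f(1,0),f(0,1),f(1,1))
replace slot 3: 2·((-3)+1) − 3 = -7 → (-3,1,-7)

-3,1,-7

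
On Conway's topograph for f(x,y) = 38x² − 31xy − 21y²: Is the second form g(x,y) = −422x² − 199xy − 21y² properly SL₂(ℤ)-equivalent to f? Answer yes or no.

D₁ = 4153, D₂ = 4153
river cycle of f (length 146): (-21, 31, 38), (38, 45, -14), (-14, 39, 47), (47, 55, -6), (-6, 53, 56), (56, 59, -3), (-3, 61, 36), (36, 11, -28), (-28, 45, 19), (19, 31, -42), … (136 more)
river cycle of g (length 146): (-21, 31, 38), (38, 45, -14), (-14, 39, 47), (47, 55, -6), (-6, 53, 56), (56, 59, -3), (-3, 61, 36), (36, 11, -28), (-28, 45, 19), (19, 31, -42), … (136 more)
cycles coincide ⇒ equivalent

yes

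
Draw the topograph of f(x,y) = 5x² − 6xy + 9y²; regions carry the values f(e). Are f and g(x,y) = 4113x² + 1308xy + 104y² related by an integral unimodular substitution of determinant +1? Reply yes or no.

D₁ = -144, D₂ = -144
f: translate: b→4 (≡-6 mod 10), so (5,-6,9)→(5,4,8)
f: reduced (well bottom): (5,4,8) with a≤c, −a<b≤a
g: flip: (4113,1308,104)→(104,-1308,4113)
g: translate: b→-60 (≡-1308 mod 208), so (104,-1308,4113)→(104,-60,9)
g: flip: (104,-60,9)→(9,60,104)
g: translate: b→6 (≡60 mod 18), so (9,60,104)→(9,6,5)
g: flip: (9,6,5)→(5,-6,9)
g: translate: b→4 (≡-6 mod 10), so (5,-6,9)→(5,4,8)
g: reduced (well bottom): (5,4,8) with a≤c, −a<b≤a
reduced forms (5, 4, 8) vs (5, 4, 8) ⇒ equivalent

yes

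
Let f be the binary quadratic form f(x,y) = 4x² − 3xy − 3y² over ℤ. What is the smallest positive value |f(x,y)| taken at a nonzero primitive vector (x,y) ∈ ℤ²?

descent: ρ → (-3,3,4)  [lands on river]
river: ρ → (4,5,-2)
river: ρ → (-2,7,1)
river: ρ → (1,7,-2)
river: ρ → (-2,5,4)
river: ρ → (4,3,-3)
closes: descent 1, river 6
min |a| on river = 1

1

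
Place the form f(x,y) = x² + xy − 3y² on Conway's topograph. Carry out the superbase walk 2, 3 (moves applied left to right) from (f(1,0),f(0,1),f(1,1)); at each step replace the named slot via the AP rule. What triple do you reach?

start (1,-3,-1) = (f(1,0),f(0,1),f(1,1))
replace slot 2: 2·(1+(-1)) − (-3) = 3 → (1,3,-1)
replace slot 3: 2·(1+3) − (-1) = 9 → (1,3,9)

1,3,9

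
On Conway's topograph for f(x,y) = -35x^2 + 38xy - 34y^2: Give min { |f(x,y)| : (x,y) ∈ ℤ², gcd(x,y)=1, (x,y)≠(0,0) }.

translate: b→32 (≡-38 mod 70), so (35,-38,34)→(35,32,31)
flip: (35,32,31)→(31,-32,35)
translate: b→30 (≡-32 mod 62), so (31,-32,35)→(31,30,34)
reduced (well bottom): (31,30,34) with a≤c, −a<b≤a
well minimum |f| = |-31| = 31 (negative-definite)

31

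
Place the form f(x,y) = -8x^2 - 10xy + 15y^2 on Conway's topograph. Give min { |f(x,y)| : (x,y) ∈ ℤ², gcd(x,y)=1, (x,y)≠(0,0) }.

descent: ρ → (15,10,-8)  [lands on river]
river: ρ → (-8,22,3)
river: ρ → (3,20,-15)
river: ρ → (-15,10,8)
river: ρ → (8,22,-3)
river: ρ → (-3,20,15)
closes: descent 1, river 6
min |a| on river = 3

3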